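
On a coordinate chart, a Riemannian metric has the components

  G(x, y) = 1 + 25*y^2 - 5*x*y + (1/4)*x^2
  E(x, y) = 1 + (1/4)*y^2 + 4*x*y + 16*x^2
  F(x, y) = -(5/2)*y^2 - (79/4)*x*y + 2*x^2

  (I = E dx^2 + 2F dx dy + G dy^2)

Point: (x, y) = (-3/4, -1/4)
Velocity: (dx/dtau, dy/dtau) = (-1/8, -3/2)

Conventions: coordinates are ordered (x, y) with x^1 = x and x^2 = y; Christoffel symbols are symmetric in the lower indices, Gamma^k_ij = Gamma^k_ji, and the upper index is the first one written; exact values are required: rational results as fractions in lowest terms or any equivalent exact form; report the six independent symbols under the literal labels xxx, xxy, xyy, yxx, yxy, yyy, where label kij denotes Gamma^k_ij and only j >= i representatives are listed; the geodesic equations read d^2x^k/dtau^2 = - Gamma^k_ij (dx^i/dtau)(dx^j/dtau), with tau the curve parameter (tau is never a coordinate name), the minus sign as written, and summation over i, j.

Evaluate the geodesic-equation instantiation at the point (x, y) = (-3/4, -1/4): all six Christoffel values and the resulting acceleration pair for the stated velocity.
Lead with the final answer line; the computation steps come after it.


Answer: Gamma_xxx = -400/369, Gamma_xxy = -50/369, Gamma_xyy = 500/369, Gamma_yxx = 112/369, Gamma_yxy = 14/369, Gamma_yyy = -140/369; accelerations (d^2x/dtau^2, d^2y/dtau^2) = (-1100/369, 308/369)

E = 689/64, F = -175/64, G = 113/64 at the point
E_x = -25, E_y = -25/8, F_x = 31/16, F_y = 257/16, G_x = 7/8, G_y = -35/4
EG - F^2 = 369/32;  g^inv = (32/369) * [[113/64, 175/64], [175/64, 689/64]]
first-kind symbols [ij,l] = (1/2)(d_i g_jl + d_j g_il - d_l g_ij): [xx,x] = E_x/2 = -25/2, [xx,y] = F_x - E_y/2 = 7/2, [xy,x] = E_y/2 = -25/16, [xy,y] = G_x/2 = 7/16, [yy,x] = F_y - G_x/2 = 125/8, [yy,y] = G_y/2 = -35/8
Gamma^x_ij = (G*[ij,x] - F*[ij,y])/(EG - F^2), Gamma^y_ij = (E*[ij,y] - F*[ij,x])/(EG - F^2)
Gamma_xxx = -400/369, Gamma_xxy = -50/369, Gamma_xyy = 500/369, Gamma_yxx = 112/369, Gamma_yxy = 14/369, Gamma_yyy = -140/369
d^2x/dtau^2 = -(Gamma_xxx*(-1/8)^2 + 2*Gamma_xxy*(-1/8)*(-3/2) + Gamma_xyy*(-3/2)^2) = -1100/369
d^2y/dtau^2 = -(Gamma_yxx*(-1/8)^2 + 2*Gamma_yxy*(-1/8)*(-3/2) + Gamma_yyy*(-3/2)^2) = 308/369


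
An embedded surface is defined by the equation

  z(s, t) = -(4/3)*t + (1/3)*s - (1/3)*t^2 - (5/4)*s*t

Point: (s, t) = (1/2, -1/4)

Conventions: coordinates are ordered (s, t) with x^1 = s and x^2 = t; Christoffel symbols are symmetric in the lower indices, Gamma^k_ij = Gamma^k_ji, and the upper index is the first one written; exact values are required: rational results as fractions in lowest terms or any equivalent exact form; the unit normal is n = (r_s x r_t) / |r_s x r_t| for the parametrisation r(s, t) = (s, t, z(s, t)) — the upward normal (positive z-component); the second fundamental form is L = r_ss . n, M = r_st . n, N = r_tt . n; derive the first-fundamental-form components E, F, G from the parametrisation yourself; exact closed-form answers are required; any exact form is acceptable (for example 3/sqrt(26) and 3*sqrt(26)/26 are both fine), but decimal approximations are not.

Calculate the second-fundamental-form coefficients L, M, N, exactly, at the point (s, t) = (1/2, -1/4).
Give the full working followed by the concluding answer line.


z_s = 31/48, z_t = -43/24, z_ss = 0, z_st = -5/4, z_tt = -2/3
E = 3265/2304, F = -1333/1152, G = 2425/576; answer radicand W^2 = 10661/2304
unnormalised second-form numerators: l = 0, m = -5/4, n = -2/3; L = l/sqrt(10661/2304), and similarly M = m/sqrt(W^2), N = n/sqrt(W^2)

Answer: L = 0, M = -60*sqrt(10661)/10661, N = -32*sqrt(10661)/10661


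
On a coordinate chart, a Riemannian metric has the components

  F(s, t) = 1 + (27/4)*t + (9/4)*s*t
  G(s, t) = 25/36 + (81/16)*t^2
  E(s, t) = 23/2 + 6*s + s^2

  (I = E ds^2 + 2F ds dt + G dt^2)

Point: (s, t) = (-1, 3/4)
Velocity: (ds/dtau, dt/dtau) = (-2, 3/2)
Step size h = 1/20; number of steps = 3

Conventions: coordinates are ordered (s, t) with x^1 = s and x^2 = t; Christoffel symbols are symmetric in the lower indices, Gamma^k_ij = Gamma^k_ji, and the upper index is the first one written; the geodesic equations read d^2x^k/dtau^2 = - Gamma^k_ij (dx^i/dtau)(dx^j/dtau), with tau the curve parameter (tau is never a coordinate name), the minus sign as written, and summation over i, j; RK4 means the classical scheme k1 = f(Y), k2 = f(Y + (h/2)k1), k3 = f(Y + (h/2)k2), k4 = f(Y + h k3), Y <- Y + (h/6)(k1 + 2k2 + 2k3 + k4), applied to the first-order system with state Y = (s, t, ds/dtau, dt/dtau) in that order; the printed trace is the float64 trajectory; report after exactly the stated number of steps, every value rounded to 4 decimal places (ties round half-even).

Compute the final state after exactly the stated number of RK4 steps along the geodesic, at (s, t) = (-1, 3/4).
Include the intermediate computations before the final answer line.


f(Y) = (ds/dtau, dt/dtau, -Gamma^s_ij Y'^i Y'^j, -Gamma^t_ij Y'^i Y'^j) with the Gammas evaluated at the stage position; h = 0.050000; intermediate values shown to 6 dp
step 0: s = -1.0000, t = 0.7500, ds/dtau = -2.0000, dt/dtau = 1.5000
step 1:
  k1: at (s, t) = (-1.000000, 0.750000), (ds/dtau, dt/dtau) = (-2.000000, 1.500000); Gamma_sss = -0.076902, Gamma_sst = 0.000000, Gamma_stt = -0.173029, Gamma_tss = 0.571397, Gamma_tst = 0.000000, Gamma_ttt = 1.285642; k1 = (-2.000000, 1.500000, 0.696921, -5.178282)
  k2: at (s, t) = (-1.050000, 0.787500), (ds/dtau, dt/dtau) = (-1.982577, 1.370543); Gamma_sss = -0.096798, Gamma_sst = 0.000000, Gamma_stt = -0.217795, Gamma_tss = 0.574630, Gamma_tst = 0.000000, Gamma_ttt = 1.292918; k2 = (-1.982577, 1.370543, 0.789576, -4.687249)
  k3: at (s, t) = (-1.049564, 0.784264), (ds/dtau, dt/dtau) = (-1.980261, 1.382819); Gamma_sss = -0.095847, Gamma_sst = 0.000000, Gamma_stt = -0.215656, Gamma_tss = 0.575154, Gamma_tst = 0.000000, Gamma_ttt = 1.294096; k3 = (-1.980261, 1.382819, 0.788233, -4.729981)
  k4: at (s, t) = (-1.099013, 0.819141), (ds/dtau, dt/dtau) = (-1.960588, 1.263501); Gamma_sss = -0.110543, Gamma_sst = 0.000000, Gamma_stt = -0.248723, Gamma_tss = 0.572163, Gamma_tst = 0.000000, Gamma_ttt = 1.287368; k4 = (-1.960588, 1.263501, 0.821988, -4.254541)
  Y <- Y + (h/6)(k1 + 2k2 + 2k3 + k4): s = -1.0991, t = 0.8189, ds/dtau = -1.9610, dt/dtau = 1.2644
step 2:
  k1: at (s, t) = (-1.099052, 0.818919), (ds/dtau, dt/dtau) = (-1.961046, 1.264439); Gamma_sss = -0.110506, Gamma_sst = 0.000000, Gamma_stt = -0.248638, Gamma_tss = 0.572230, Gamma_tst = 0.000000, Gamma_ttt = 1.287517; k1 = (-1.961046, 1.264439, 0.822495, -4.259115)
  k2: at (s, t) = (-1.148078, 0.850530), (ds/dtau, dt/dtau) = (-1.940483, 1.157961); Gamma_sss = -0.121041, Gamma_sst = 0.000000, Gamma_stt = -0.272342, Gamma_tss = 0.565503, Gamma_tst = 0.000000, Gamma_ttt = 1.272381; k2 = (-1.940483, 1.157961, 0.820953, -3.835489)
  k3: at (s, t) = (-1.147564, 0.847868), (ds/dtau, dt/dtau) = (-1.940522, 1.168552); Gamma_sss = -0.120647, Gamma_sst = 0.000000, Gamma_stt = -0.271456, Gamma_tss = 0.566413, Gamma_tst = 0.000000, Gamma_ttt = 1.274428; k3 = (-1.940522, 1.168552, 0.824988, -3.873147)
  k4: at (s, t) = (-1.196078, 0.877346), (ds/dtau, dt/dtau) = (-1.919796, 1.070782); Gamma_sss = -0.128440, Gamma_sst = 0.000000, Gamma_stt = -0.288989, Gamma_tss = 0.557550, Gamma_tst = 0.000000, Gamma_ttt = 1.254487; k4 = (-1.919796, 1.070782, 0.804726, -3.493276)
  Y <- Y + (h/6)(k1 + 2k2 + 2k3 + k4): s = -1.1961, t = 0.8772, ds/dtau = -1.9201, dt/dtau = 1.0714
step 3:
  k1: at (s, t) = (-1.196076, 0.877154), (ds/dtau, dt/dtau) = (-1.920053, 1.071359); Gamma_sss = -0.128424, Gamma_sst = 0.000000, Gamma_stt = -0.288955, Gamma_tss = 0.557626, Gamma_tst = 0.000000, Gamma_ttt = 1.254658; k1 = (-1.920053, 1.071359, 0.805114, -3.495854)
  k2: at (s, t) = (-1.244077, 0.903938), (ds/dtau, dt/dtau) = (-1.899925, 0.983962); Gamma_sss = -0.134044, Gamma_sst = 0.000000, Gamma_stt = -0.301599, Gamma_tss = 0.547837, Gamma_tst = 0.000000, Gamma_ttt = 1.232632; k2 = (-1.899925, 0.983962, 0.775864, -3.170947)
  k3: at (s, t) = (-1.243574, 0.901753), (ds/dtau, dt/dtau) = (-1.900656, 0.992085); Gamma_sss = -0.133915, Gamma_sst = 0.000000, Gamma_stt = -0.301310, Gamma_tss = 0.548755, Gamma_tst = 0.000000, Gamma_ttt = 1.234699; k3 = (-1.900656, 0.992085, 0.780328, -3.197606)
  k4: at (s, t) = (-1.291109, 0.926758), (ds/dtau, dt/dtau) = (-1.881037, 0.911478); Gamma_sss = -0.138067, Gamma_sst = 0.000000, Gamma_stt = -0.310651, Gamma_tss = 0.538472, Gamma_tst = 0.000000, Gamma_ttt = 1.211562; k4 = (-1.881037, 0.911478, 0.746609, -2.911832)
  Y <- Y + (h/6)(k1 + 2k2 + 2k3 + k4): s = -1.2911, t = 0.9266, ds/dtau = -1.8812, dt/dtau = 0.9118

Answer: s = -1.2911, t = 0.9266, ds/dtau = -1.8812, dt/dtau = 0.9118


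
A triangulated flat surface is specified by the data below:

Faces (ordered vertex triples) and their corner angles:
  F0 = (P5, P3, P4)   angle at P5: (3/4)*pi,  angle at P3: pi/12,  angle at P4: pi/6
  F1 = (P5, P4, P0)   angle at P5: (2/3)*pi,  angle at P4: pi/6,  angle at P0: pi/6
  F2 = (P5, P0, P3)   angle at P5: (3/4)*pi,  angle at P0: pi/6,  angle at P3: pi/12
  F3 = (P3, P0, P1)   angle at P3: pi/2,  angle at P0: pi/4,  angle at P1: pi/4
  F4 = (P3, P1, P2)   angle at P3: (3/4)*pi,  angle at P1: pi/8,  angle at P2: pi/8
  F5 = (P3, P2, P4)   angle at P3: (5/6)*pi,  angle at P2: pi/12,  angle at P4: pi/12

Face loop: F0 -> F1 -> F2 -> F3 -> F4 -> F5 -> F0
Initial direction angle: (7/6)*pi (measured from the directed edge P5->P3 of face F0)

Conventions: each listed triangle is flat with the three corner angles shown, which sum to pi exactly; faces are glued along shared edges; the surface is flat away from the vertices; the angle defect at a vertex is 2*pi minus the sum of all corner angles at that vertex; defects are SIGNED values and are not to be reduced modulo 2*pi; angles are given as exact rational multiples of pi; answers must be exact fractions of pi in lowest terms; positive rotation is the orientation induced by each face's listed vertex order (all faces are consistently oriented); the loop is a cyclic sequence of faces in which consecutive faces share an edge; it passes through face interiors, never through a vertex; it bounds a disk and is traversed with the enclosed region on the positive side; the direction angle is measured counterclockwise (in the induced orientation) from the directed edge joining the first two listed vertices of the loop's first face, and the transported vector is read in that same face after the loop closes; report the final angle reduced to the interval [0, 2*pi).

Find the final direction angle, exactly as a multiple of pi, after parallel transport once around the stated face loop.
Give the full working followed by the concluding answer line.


enclosed vertex P3: corner angles sum to (9/4)*pi, defect = 2*pi - (9/4)*pi = -pi/4
enclosed vertex P5: corner angles sum to (13/6)*pi, defect = 2*pi - (13/6)*pi = -pi/6
by Gauss-Bonnet the loop rotates the vector by the enclosed defect sum (positive orientation, mod 2*pi)
final angle = (7/6)*pi - (5/12)*pi = (3/4)*pi (mod 2*pi)

Answer: final direction angle = (3/4)*pi


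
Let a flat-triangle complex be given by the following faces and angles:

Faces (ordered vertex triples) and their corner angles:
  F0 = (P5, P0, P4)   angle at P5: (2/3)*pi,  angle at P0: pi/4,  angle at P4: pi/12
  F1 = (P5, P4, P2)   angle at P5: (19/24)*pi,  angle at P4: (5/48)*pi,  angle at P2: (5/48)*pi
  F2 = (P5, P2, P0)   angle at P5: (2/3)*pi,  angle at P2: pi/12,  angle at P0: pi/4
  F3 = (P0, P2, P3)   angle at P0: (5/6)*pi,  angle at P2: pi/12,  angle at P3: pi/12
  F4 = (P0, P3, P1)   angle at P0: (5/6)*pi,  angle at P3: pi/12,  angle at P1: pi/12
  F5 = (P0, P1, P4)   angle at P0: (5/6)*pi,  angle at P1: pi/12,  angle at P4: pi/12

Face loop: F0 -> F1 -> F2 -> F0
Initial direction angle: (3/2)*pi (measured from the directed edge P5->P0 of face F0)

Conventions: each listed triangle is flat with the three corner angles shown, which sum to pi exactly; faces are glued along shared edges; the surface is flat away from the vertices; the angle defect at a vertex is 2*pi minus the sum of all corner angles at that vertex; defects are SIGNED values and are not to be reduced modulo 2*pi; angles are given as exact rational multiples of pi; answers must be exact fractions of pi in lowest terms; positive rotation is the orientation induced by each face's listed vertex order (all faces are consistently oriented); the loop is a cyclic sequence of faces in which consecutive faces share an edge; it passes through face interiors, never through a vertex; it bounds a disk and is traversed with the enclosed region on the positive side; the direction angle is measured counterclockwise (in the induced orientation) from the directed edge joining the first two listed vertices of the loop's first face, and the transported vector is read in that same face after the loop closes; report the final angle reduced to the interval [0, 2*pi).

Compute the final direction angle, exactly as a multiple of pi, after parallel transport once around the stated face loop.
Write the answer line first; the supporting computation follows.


Answer: final direction angle = (11/8)*pi

enclosed vertex P5: corner angles sum to (17/8)*pi, defect = 2*pi - (17/8)*pi = -pi/8
adding the enclosed defects to the starting angle (mod 2*pi, induced orientation) gives the holonomy
final angle = (3/2)*pi - pi/8 = (11/8)*pi (mod 2*pi)


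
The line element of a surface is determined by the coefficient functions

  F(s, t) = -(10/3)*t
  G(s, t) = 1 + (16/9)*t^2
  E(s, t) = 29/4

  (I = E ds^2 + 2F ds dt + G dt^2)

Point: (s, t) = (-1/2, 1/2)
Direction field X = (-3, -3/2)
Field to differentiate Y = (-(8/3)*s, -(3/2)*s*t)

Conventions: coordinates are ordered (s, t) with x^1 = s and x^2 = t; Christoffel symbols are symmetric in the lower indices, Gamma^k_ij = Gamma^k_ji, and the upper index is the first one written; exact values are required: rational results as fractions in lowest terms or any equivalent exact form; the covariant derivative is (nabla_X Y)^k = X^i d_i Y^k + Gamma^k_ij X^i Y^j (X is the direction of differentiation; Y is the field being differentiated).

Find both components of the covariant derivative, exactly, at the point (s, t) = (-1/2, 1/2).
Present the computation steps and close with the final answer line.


E = 29/4, F = -5/3, G = 13/9 at the point
E_s = 0, E_t = 0, F_s = 0, F_t = -10/3, G_s = 0, G_t = 16/9
EG - F^2 = 277/36;  g^inv = (36/277) * [[13/9, 5/3], [5/3, 29/4]]
first-kind symbols [ij,l] = (1/2)(d_i g_jl + d_j g_il - d_l g_ij): [ss,s] = E_s/2 = 0, [ss,t] = F_s - E_t/2 = 0, [st,s] = E_t/2 = 0, [st,t] = G_s/2 = 0, [tt,s] = F_t - G_s/2 = -10/3, [tt,t] = G_t/2 = 8/9
Gamma^s_ij = (G*[ij,s] - F*[ij,t])/(EG - F^2), Gamma^t_ij = (E*[ij,t] - F*[ij,s])/(EG - F^2)
Gamma_sss = 0, Gamma_sst = 0, Gamma_stt = -120/277, Gamma_tss = 0, Gamma_tst = 0, Gamma_ttt = 32/277
X = (-3, -3/2), Y = (4/3, 3/8) at the point

Answer: (nabla_X Y)^s = 4567/554, (nabla_X Y)^t = 2349/2216


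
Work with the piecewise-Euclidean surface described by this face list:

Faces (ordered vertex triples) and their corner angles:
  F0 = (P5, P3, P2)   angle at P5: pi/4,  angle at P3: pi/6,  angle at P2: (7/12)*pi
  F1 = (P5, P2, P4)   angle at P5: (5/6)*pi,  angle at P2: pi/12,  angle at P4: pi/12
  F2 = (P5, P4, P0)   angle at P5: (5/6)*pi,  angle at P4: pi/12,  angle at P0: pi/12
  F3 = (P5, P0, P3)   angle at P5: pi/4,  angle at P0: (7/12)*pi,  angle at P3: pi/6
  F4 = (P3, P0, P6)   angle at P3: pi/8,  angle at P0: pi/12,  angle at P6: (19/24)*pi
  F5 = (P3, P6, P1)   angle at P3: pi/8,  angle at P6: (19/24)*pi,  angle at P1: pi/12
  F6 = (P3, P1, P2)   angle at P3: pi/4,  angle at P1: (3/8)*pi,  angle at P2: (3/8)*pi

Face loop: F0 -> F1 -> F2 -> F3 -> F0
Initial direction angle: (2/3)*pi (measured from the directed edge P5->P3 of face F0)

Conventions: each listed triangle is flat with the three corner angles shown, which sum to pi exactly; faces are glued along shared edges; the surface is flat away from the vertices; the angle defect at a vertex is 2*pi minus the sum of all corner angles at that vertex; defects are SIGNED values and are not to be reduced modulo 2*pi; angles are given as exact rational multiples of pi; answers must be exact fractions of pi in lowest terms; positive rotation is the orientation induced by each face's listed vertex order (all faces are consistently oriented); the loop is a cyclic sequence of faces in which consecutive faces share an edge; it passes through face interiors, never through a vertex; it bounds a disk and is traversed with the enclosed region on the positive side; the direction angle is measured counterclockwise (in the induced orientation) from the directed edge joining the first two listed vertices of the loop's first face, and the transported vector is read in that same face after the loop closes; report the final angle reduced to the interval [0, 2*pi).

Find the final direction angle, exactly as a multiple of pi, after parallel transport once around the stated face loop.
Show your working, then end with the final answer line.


enclosed vertex P5: corner angles sum to (13/6)*pi, defect = 2*pi - (13/6)*pi = -pi/6
holonomy = initial angle + sum of enclosed defects (mod 2*pi), positive in the induced orientation
final angle = (2/3)*pi - pi/6 = pi/2 (mod 2*pi)

Answer: final direction angle = pi/2


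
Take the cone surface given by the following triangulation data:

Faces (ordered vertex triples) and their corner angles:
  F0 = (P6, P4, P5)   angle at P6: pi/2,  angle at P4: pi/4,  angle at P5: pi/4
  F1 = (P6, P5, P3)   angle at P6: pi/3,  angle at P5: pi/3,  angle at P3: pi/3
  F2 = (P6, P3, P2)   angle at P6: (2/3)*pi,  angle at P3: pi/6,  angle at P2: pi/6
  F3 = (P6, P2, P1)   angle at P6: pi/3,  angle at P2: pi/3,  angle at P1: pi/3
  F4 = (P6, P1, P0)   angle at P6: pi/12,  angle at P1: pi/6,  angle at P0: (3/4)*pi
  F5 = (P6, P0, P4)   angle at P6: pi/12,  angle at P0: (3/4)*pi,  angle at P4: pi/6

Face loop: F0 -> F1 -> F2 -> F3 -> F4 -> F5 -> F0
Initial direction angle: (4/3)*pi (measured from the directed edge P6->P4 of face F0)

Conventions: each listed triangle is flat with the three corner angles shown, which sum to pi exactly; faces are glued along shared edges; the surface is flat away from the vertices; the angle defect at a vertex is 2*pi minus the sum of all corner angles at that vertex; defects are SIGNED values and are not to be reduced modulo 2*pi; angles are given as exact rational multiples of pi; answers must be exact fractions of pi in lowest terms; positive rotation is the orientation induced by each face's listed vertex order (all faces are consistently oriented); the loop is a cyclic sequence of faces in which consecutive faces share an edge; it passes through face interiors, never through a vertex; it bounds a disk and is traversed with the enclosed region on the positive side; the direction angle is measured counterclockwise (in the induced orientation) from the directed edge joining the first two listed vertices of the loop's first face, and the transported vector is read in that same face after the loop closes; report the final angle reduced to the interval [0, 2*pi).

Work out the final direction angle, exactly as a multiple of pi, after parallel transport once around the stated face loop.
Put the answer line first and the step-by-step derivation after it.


Answer: final direction angle = (4/3)*pi

enclosed vertex P6: corner angles sum to 2*pi, defect = 2*pi - 2*pi = 0
by Gauss-Bonnet the loop rotates the vector by the enclosed defect sum (positive orientation, mod 2*pi)
final angle = (4/3)*pi + 0 = (4/3)*pi (mod 2*pi)


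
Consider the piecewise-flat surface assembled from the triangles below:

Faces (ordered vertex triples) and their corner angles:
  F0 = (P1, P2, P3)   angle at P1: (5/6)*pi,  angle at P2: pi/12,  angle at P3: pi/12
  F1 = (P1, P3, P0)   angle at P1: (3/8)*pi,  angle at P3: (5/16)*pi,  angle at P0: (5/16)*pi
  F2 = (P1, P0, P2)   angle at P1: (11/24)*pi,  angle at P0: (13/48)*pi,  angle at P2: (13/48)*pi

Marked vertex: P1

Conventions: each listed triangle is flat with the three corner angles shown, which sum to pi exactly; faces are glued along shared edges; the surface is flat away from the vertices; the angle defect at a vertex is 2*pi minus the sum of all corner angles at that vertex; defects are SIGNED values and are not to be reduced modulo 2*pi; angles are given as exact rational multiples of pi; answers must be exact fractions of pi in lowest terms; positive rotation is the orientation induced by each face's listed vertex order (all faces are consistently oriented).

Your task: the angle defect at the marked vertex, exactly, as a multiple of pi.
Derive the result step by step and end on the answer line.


Sum of corner angles at P1: (5/3)*pi
defect = 2*pi - (5/3)*pi

Answer: defect(P1) = pi/3


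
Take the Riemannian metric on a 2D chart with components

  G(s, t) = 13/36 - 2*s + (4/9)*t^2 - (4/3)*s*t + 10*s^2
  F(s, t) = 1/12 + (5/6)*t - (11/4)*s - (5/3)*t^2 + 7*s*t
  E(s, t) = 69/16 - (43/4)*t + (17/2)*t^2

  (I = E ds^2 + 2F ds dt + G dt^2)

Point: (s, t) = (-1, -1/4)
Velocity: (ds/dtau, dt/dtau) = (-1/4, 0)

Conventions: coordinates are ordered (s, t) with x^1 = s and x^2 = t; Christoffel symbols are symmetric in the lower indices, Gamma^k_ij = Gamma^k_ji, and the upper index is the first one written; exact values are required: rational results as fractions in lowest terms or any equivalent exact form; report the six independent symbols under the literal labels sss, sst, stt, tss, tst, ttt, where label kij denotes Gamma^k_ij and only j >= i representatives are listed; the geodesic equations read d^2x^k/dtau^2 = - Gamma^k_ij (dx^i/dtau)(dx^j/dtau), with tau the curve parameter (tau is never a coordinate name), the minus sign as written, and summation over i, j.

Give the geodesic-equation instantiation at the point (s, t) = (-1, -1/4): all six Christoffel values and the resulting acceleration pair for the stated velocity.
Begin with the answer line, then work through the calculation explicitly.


Answer: Gamma_sss = -9840/55721, Gamma_sst = -101720/167163, Gamma_stt = 441904/501489, Gamma_tss = 17352/55721, Gamma_tst = -38060/55721, Gamma_ttt = -44480/167163; accelerations (d^2s/dtau^2, d^2t/dtau^2) = (615/55721, -2169/111442)

E = 241/32, F = 205/48, G = 217/18 at the point
E_s = 0, E_t = -15, F_s = -9/2, F_t = -16/3, G_s = -65/3, G_t = 10/9
EG - F^2 = 55721/768;  g^inv = (768/55721) * [[217/18, -205/48], [-205/48, 241/32]]
first-kind symbols [ij,l] = (1/2)(d_i g_jl + d_j g_il - d_l g_ij): [ss,s] = E_s/2 = 0, [ss,t] = F_s - E_t/2 = 3, [st,s] = E_t/2 = -15/2, [st,t] = G_s/2 = -65/6, [tt,s] = F_t - G_s/2 = 11/2, [tt,t] = G_t/2 = 5/9
Gamma^s_ij = (G*[ij,s] - F*[ij,t])/(EG - F^2), Gamma^t_ij = (E*[ij,t] - F*[ij,s])/(EG - F^2)
Gamma_sss = -9840/55721, Gamma_sst = -101720/167163, Gamma_stt = 441904/501489, Gamma_tss = 17352/55721, Gamma_tst = -38060/55721, Gamma_ttt = -44480/167163
d^2s/dtau^2 = -(Gamma_sss*(-1/4)^2 + 2*Gamma_sst*(-1/4)*(0) + Gamma_stt*(0)^2) = 615/55721
d^2t/dtau^2 = -(Gamma_tss*(-1/4)^2 + 2*Gamma_tst*(-1/4)*(0) + Gamma_ttt*(0)^2) = -2169/111442


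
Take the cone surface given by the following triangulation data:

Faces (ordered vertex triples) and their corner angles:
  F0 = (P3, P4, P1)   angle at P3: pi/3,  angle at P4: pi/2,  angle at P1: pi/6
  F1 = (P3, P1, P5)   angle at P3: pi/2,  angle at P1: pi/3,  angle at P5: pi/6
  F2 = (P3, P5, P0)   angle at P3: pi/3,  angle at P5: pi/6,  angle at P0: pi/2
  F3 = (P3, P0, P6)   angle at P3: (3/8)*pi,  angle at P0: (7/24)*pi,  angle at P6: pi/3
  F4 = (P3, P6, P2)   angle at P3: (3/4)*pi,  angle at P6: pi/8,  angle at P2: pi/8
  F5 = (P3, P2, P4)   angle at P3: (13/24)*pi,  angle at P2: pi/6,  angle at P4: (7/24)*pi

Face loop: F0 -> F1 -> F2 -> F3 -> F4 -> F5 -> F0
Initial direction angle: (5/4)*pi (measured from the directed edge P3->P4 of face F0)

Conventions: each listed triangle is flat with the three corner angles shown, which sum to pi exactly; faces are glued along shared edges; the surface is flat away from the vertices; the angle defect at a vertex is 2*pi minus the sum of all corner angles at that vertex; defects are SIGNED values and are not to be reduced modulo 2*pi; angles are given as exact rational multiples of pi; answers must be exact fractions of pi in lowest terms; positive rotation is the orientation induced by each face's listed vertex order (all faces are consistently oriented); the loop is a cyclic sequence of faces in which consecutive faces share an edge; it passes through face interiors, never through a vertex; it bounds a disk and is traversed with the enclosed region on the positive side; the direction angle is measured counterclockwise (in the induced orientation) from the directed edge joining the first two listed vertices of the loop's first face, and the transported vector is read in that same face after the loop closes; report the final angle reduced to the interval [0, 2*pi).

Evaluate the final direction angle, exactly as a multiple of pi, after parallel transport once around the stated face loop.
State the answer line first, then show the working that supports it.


Answer: final direction angle = (5/12)*pi

enclosed vertex P3: corner angles sum to (17/6)*pi, defect = 2*pi - (17/6)*pi = (-5/6)*pi
the final direction is the initial angle plus the enclosed defects, taken mod 2*pi in the induced orientation
final angle = (5/4)*pi - (5/6)*pi = (5/12)*pi (mod 2*pi)


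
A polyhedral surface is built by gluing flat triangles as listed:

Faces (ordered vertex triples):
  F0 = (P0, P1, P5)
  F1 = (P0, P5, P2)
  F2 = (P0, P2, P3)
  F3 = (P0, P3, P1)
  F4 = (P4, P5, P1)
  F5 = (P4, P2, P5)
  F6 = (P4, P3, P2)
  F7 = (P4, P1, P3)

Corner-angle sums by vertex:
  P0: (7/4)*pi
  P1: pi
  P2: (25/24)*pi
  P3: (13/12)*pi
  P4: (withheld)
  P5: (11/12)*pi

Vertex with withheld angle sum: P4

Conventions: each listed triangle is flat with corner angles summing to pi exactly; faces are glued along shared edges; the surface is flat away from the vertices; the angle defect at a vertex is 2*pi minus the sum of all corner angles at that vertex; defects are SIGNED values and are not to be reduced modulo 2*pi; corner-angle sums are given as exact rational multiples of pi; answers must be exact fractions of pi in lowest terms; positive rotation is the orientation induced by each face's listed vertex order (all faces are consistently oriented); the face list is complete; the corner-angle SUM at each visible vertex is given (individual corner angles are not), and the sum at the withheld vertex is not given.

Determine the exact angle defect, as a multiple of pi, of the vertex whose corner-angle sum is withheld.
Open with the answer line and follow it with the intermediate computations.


Answer: defect(P4) = (-5/24)*pi

V = 6, E = 12, F = 8; chi = V - E + F = 2
Gauss-Bonnet: total defect = 2*pi*chi = 4*pi; visible defects sum to (101/24)*pi


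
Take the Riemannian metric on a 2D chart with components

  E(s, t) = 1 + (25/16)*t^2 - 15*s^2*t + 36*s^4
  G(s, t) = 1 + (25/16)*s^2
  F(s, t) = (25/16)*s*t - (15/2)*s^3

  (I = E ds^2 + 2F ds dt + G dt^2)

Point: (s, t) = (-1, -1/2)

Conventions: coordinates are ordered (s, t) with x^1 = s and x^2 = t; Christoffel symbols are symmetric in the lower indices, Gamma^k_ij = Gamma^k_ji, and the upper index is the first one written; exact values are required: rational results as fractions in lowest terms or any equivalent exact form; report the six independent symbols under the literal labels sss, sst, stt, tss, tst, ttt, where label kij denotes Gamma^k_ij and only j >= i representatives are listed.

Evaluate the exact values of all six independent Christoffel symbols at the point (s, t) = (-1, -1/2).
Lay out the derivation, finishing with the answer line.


E = 2873/64, F = 265/32, G = 41/16 at the point
E_s = -159, E_t = -265/16, F_s = -745/32, F_t = -25/16, G_s = -25/8, G_t = 0
EG - F^2 = 2973/64;  g^inv = (64/2973) * [[41/16, -265/32], [-265/32, 2873/64]]
first-kind symbols [ij,l] = (1/2)(d_i g_jl + d_j g_il - d_l g_ij): [ss,s] = E_s/2 = -159/2, [ss,t] = F_s - E_t/2 = -15, [st,s] = E_t/2 = -265/32, [st,t] = G_s/2 = -25/16, [tt,s] = F_t - G_s/2 = 0, [tt,t] = G_t/2 = 0
Gamma^s_ij = (G*[ij,s] - F*[ij,t])/(EG - F^2), Gamma^t_ij = (E*[ij,t] - F*[ij,s])/(EG - F^2)

Answer: Gamma_sss = -1696/991, Gamma_sst = -530/2973, Gamma_stt = 0, Gamma_tss = -320/991, Gamma_tst = -100/2973, Gamma_ttt = 0


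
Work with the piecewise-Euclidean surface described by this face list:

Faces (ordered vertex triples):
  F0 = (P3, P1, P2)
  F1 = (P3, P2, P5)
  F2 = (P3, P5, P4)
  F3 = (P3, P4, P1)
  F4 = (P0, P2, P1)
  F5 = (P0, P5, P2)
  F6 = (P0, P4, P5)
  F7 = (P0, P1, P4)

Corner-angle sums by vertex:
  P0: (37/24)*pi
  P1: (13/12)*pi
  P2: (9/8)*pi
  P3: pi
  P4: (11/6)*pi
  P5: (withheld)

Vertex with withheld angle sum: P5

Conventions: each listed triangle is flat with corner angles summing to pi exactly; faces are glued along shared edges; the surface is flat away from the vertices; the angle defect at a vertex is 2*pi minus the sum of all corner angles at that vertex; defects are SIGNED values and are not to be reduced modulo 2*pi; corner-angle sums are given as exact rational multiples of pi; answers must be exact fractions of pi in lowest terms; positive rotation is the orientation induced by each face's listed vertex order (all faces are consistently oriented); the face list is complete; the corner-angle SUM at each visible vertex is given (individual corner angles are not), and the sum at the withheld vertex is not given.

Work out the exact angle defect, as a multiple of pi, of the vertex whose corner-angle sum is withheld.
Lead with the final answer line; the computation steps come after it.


Answer: defect(P5) = (7/12)*pi

V = 6, E = 12, F = 8; chi = V - E + F = 2
Gauss-Bonnet: total defect = 2*pi*chi = 4*pi; visible defects sum to (41/12)*pi


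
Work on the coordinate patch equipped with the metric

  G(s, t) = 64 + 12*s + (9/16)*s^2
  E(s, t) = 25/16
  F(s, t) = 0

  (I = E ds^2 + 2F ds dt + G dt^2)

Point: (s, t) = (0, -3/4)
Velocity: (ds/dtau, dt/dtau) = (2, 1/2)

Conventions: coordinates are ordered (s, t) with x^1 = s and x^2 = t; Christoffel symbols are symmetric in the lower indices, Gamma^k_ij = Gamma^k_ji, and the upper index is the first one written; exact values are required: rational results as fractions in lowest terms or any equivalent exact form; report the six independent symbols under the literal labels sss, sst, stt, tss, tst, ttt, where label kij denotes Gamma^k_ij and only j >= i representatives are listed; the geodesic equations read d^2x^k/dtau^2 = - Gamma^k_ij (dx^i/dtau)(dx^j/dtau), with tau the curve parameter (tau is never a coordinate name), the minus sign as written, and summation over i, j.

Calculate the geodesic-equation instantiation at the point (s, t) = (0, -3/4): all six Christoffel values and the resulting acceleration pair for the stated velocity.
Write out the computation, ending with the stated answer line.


E = 25/16, F = 0, G = 64 at the point
E_s = 0, E_t = 0, F_s = 0, F_t = 0, G_s = 12, G_t = 0
EG - F^2 = 100;  g^inv = (1/100) * [[64, 0], [0, 25/16]]
first-kind symbols [ij,l] = (1/2)(d_i g_jl + d_j g_il - d_l g_ij): [ss,s] = E_s/2 = 0, [ss,t] = F_s - E_t/2 = 0, [st,s] = E_t/2 = 0, [st,t] = G_s/2 = 6, [tt,s] = F_t - G_s/2 = -6, [tt,t] = G_t/2 = 0
Gamma^s_ij = (G*[ij,s] - F*[ij,t])/(EG - F^2), Gamma^t_ij = (E*[ij,t] - F*[ij,s])/(EG - F^2)
Gamma_sss = 0, Gamma_sst = 0, Gamma_stt = -96/25, Gamma_tss = 0, Gamma_tst = 3/32, Gamma_ttt = 0
d^2s/dtau^2 = -(Gamma_sss*(2)^2 + 2*Gamma_sst*(2)*(1/2) + Gamma_stt*(1/2)^2) = 24/25
d^2t/dtau^2 = -(Gamma_tss*(2)^2 + 2*Gamma_tst*(2)*(1/2) + Gamma_ttt*(1/2)^2) = -3/16

Answer: Gamma_sss = 0, Gamma_sst = 0, Gamma_stt = -96/25, Gamma_tss = 0, Gamma_tst = 3/32, Gamma_ttt = 0; accelerations (d^2s/dtau^2, d^2t/dtau^2) = (24/25, -3/16)


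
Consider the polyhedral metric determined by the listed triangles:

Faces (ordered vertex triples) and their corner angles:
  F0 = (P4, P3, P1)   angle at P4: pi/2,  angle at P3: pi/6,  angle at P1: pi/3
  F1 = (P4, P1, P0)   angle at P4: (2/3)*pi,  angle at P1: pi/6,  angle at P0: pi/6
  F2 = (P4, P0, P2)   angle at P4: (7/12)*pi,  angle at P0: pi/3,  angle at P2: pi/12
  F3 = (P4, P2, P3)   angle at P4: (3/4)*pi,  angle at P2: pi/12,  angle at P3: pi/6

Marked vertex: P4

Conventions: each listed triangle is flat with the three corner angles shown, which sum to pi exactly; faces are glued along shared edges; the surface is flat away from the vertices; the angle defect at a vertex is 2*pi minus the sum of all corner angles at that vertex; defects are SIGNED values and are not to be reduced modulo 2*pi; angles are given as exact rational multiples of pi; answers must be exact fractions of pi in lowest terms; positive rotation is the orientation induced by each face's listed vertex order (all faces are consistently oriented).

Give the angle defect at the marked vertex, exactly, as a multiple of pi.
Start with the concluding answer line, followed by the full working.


Answer: defect(P4) = -pi/2

Sum of corner angles at P4: (5/2)*pi
defect = 2*pi - (5/2)*pi


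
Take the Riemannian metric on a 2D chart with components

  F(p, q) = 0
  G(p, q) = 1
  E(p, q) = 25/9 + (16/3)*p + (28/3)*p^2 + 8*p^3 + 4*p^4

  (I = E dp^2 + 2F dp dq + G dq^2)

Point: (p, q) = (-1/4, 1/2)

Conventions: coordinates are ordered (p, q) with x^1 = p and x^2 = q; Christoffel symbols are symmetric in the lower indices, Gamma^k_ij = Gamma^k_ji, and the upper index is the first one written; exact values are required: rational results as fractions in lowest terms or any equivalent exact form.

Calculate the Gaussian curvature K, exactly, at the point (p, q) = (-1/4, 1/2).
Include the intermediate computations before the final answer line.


E = 1105/576, F = 0, G = 1, EG - F^2 = 1105/576 at the point
E_p = 23/12, E_q = 0, F_p = 0, F_q = 0, G_p = 0, G_q = 0
E_qq = 0, F_pq = 0, G_pp = 0
Compute both Brioschi determinants and normalise by (EG - F^2)^2.
M1 = [[-E_qq/2 + F_pq - G_pp/2, E_p/2, F_p - E_q/2], [F_q - G_p/2, E, F], [G_q/2, F, G]] = [[0, 23/24, 0], [0, 1105/576, 0], [0, 0, 1]]; det M1 = 0
M2 = [[0, E_q/2, G_p/2], [E_q/2, E, F], [G_p/2, F, G]] = [[0, 0, 0], [0, 1105/576, 0], [0, 0, 1]]; det M2 = 0
det M1 - det M2 = 0; K = 0 / (1105/576)^2 = 0

Answer: K = 0


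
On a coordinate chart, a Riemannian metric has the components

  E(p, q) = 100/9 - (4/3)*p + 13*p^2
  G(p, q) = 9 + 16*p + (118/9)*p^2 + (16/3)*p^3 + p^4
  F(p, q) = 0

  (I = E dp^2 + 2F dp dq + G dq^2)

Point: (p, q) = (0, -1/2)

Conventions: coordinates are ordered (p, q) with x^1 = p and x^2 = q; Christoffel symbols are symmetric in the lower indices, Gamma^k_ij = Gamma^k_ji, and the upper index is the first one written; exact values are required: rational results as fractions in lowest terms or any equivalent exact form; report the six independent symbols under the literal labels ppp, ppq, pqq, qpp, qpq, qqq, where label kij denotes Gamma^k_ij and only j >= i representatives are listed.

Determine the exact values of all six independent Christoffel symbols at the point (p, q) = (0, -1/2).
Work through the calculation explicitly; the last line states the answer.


E = 100/9, F = 0, G = 9 at the point
E_p = -4/3, E_q = 0, F_p = 0, F_q = 0, G_p = 16, G_q = 0
EG - F^2 = 100;  g^inv = (1/100) * [[9, 0], [0, 100/9]]
first-kind symbols [ij,l] = (1/2)(d_i g_jl + d_j g_il - d_l g_ij): [pp,p] = E_p/2 = -2/3, [pp,q] = F_p - E_q/2 = 0, [pq,p] = E_q/2 = 0, [pq,q] = G_p/2 = 8, [qq,p] = F_q - G_p/2 = -8, [qq,q] = G_q/2 = 0
Gamma^p_ij = (G*[ij,p] - F*[ij,q])/(EG - F^2), Gamma^q_ij = (E*[ij,q] - F*[ij,p])/(EG - F^2)

Answer: Gamma_ppp = -3/50, Gamma_ppq = 0, Gamma_pqq = -18/25, Gamma_qpp = 0, Gamma_qpq = 8/9, Gamma_qqq = 0


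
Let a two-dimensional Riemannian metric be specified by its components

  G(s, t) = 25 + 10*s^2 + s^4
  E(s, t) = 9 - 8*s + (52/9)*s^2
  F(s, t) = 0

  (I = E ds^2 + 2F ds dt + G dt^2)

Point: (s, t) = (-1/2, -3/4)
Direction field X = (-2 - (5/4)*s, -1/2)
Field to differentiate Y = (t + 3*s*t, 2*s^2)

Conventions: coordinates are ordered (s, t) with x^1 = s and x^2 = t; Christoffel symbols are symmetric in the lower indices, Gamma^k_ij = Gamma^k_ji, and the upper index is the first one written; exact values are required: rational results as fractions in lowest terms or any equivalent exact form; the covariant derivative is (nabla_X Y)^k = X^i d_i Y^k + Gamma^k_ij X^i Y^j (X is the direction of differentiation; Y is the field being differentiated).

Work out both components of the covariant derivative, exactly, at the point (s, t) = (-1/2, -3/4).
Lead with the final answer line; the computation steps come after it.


Answer: (nabla_X Y)^s = 2911/832, (nabla_X Y)^t = 35/12

E = 130/9, F = 0, G = 441/16 at the point
E_s = -124/9, E_t = 0, F_s = 0, F_t = 0, G_s = -21/2, G_t = 0
EG - F^2 = 3185/8;  g^inv = (8/3185) * [[441/16, 0], [0, 130/9]]
first-kind symbols [ij,l] = (1/2)(d_i g_jl + d_j g_il - d_l g_ij): [ss,s] = E_s/2 = -62/9, [ss,t] = F_s - E_t/2 = 0, [st,s] = E_t/2 = 0, [st,t] = G_s/2 = -21/4, [tt,s] = F_t - G_s/2 = 21/4, [tt,t] = G_t/2 = 0
Gamma^s_ij = (G*[ij,s] - F*[ij,t])/(EG - F^2), Gamma^t_ij = (E*[ij,t] - F*[ij,s])/(EG - F^2)
Gamma_sss = -31/65, Gamma_sst = 0, Gamma_stt = 189/520, Gamma_tss = 0, Gamma_tst = -4/21, Gamma_ttt = 0
X = (-11/8, -1/2), Y = (3/8, 1/2) at the point


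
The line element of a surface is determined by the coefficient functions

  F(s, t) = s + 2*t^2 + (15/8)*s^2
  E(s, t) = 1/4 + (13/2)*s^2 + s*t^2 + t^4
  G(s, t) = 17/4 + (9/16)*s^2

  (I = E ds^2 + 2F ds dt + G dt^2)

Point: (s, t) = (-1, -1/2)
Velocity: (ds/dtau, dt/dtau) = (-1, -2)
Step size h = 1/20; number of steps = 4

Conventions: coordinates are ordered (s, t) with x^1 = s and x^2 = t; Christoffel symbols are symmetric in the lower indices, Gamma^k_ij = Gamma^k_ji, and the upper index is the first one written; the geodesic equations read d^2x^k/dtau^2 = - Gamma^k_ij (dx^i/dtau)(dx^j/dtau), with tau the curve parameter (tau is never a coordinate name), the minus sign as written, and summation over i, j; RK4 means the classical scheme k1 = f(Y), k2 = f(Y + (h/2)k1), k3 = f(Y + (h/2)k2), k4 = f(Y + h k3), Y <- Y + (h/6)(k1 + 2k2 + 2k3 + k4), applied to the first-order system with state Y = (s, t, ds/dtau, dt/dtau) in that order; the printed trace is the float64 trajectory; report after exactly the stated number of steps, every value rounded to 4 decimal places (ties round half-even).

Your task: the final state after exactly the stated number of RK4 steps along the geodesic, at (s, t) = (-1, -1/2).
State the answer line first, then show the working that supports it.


Answer: s = -1.1678, t = -0.8935, ds/dtau = -0.6656, dt/dtau = -1.9744

f(Y) = (ds/dtau, dt/dtau, -Gamma^s_ij Y'^i Y'^j, -Gamma^t_ij Y'^i Y'^j) with the Gammas evaluated at the stage position; h = 0.050000; intermediate values shown to 6 dp
step 0: s = -1.0000, t = -0.5000, ds/dtau = -1.0000, dt/dtau = -2.0000
step 1:
  k1: at (s, t) = (-1.000000, -0.500000), (ds/dtau, dt/dtau) = (-1.000000, -2.000000); Gamma_sss = -0.894356, Gamma_sst = 0.066570, Gamma_stt = -0.232996, Gamma_tss = -0.367846, Gamma_tst = -0.135903, Gamma_ttt = 0.066570; k1 = (-1.000000, -2.000000, 1.560058, 0.645178)
  k2: at (s, t) = (-1.025000, -0.550000), (ds/dtau, dt/dtau) = (-0.960999, -1.983871); Gamma_sss = -0.868413, Gamma_sst = 0.065301, Gamma_stt = -0.255086, Gamma_tss = -0.357113, Gamma_tst = -0.140008, Gamma_ttt = 0.081670; k2 = (-0.960999, -1.983871, 1.556954, 0.542217)
  k3: at (s, t) = (-1.024025, -0.549597), (ds/dtau, dt/dtau) = (-0.961076, -1.986445); Gamma_sss = -0.869380, Gamma_sst = 0.065283, Gamma_stt = -0.255331, Gamma_tss = -0.356743, Gamma_tst = -0.139872, Gamma_ttt = 0.081575; k3 = (-0.961076, -1.986445, 1.561277, 0.541687)
  k4: at (s, t) = (-1.048054, -0.599322), (ds/dtau, dt/dtau) = (-0.921936, -1.972916); Gamma_sss = -0.845839, Gamma_sst = 0.062363, Gamma_stt = -0.276943, Gamma_tss = -0.341959, Gamma_tst = -0.143268, Gamma_ttt = 0.098415; k4 = (-0.921936, -1.972916, 1.570039, 0.428766)
  Y <- Y + (h/6)(k1 + 2k2 + 2k3 + k4): s = -1.0481, t = -0.5993, ds/dtau = -0.9219, dt/dtau = -1.9730
step 2:
  k1: at (s, t) = (-1.048051, -0.599280), (ds/dtau, dt/dtau) = (-0.921945, -1.972985); Gamma_sss = -0.845842, Gamma_sst = 0.062368, Gamma_stt = -0.276915, Gamma_tss = -0.341985, Gamma_tst = -0.143268, Gamma_ttt = 0.098399; k1 = (-0.921945, -1.972985, 1.569997, 0.428853)
  k2: at (s, t) = (-1.071099, -0.648604), (ds/dtau, dt/dtau) = (-0.882695, -1.962264); Gamma_sss = -0.824822, Gamma_sst = 0.057711, Gamma_stt = -0.298219, Gamma_tss = -0.322926, Gamma_tst = -0.145726, Gamma_ttt = 0.117048; k2 = (-0.882695, -1.962264, 1.591027, 0.305735)
  k3: at (s, t) = (-1.070118, -0.648336), (ds/dtau, dt/dtau) = (-0.882170, -1.965342); Gamma_sss = -0.825728, Gamma_sst = 0.057673, Gamma_stt = -0.298609, Gamma_tss = -0.322462, Gamma_tst = -0.145591, Gamma_ttt = 0.117007; k3 = (-0.882170, -1.965342, 1.596017, 0.303840)
  k4: at (s, t) = (-1.092159, -0.697547), (ds/dtau, dt/dtau) = (-0.842144, -1.957793); Gamma_sss = -0.807359, Gamma_sst = 0.051103, Gamma_stt = -0.320098, Gamma_tss = -0.298525, Gamma_tst = -0.146831, Gamma_ttt = 0.137739; k4 = (-0.842144, -1.957793, 1.630993, 0.167943)
  Y <- Y + (h/6)(k1 + 2k2 + 2k3 + k4): s = -1.0922, t = -0.6975, ds/dtau = -0.8422, dt/dtau = -1.9579
step 3:
  k1: at (s, t) = (-1.092166, -0.697496), (ds/dtau, dt/dtau) = (-0.842153, -1.957853); Gamma_sss = -0.807350, Gamma_sst = 0.051114, Gamma_stt = -0.320058, Gamma_tss = -0.298573, Gamma_tst = -0.146835, Gamma_ttt = 0.137714; k1 = (-0.842153, -1.957853, 1.630877, 0.168078)
  k2: at (s, t) = (-1.113220, -0.746442), (ds/dtau, dt/dtau) = (-0.801381, -1.953651); Gamma_sss = -0.791830, Gamma_sst = 0.042506, Gamma_stt = -0.341824, Gamma_tss = -0.269437, Gamma_tst = -0.146551, Gamma_ttt = 0.160631; k2 = (-0.801381, -1.953651, 1.680085, 0.018835)
  k3: at (s, t) = (-1.112200, -0.746337), (ds/dtau, dt/dtau) = (-0.800151, -1.957382); Gamma_sss = -0.792729, Gamma_sst = 0.042405, Gamma_stt = -0.342398, Gamma_tss = -0.268773, Gamma_tst = -0.146395, Gamma_ttt = 0.160696; k3 = (-0.800151, -1.957382, 1.686555, 0.014966)
  k4: at (s, t) = (-1.132173, -0.795365), (ds/dtau, dt/dtau) = (-0.757825, -1.957104); Gamma_sss = -0.780418, Gamma_sst = 0.031433, Gamma_stt = -0.364999, Gamma_tss = -0.233423, Gamma_tst = -0.144150, Gamma_ttt = 0.186239; k4 = (-0.757825, -1.957104, 1.752994, -0.151698)
  Y <- Y + (h/6)(k1 + 2k2 + 2k3 + k4): s = -1.1322, t = -0.7953, ds/dtau = -0.7578, dt/dtau = -1.9572
step 4:
  k1: at (s, t) = (-1.132191, -0.795305), (ds/dtau, dt/dtau) = (-0.757843, -1.957153); Gamma_sss = -0.780394, Gamma_sst = 0.031454, Gamma_stt = -0.364943, Gamma_tss = -0.233504, Gamma_tst = -0.144162, Gamma_ttt = 0.186200; k1 = (-0.757843, -1.957153, 1.752787, -0.151475)
  k2: at (s, t) = (-1.151137, -0.844233), (ds/dtau, dt/dtau) = (-0.714024, -1.960940); Gamma_sss = -0.771603, Gamma_sst = 0.017934, Gamma_stt = -0.388415, Gamma_tss = -0.191453, Gamma_tst = -0.139528, Gamma_ttt = 0.214520; k2 = (-0.714024, -1.960940, 1.836732, -0.336558)
  k3: at (s, t) = (-1.150042, -0.844328), (ds/dtau, dt/dtau) = (-0.711925, -1.965567); Gamma_sss = -0.772576, Gamma_sst = 0.017697, Gamma_stt = -0.389240, Gamma_tss = -0.190416, Gamma_tst = -0.139301, Gamma_ttt = 0.214778; k3 = (-0.711925, -1.965567, 1.845855, -0.343417)
  k4: at (s, t) = (-1.167787, -0.893583), (ds/dtau, dt/dtau) = (-0.665551, -1.974324); Gamma_sss = -0.768015, Gamma_sst = 0.001059, Gamma_stt = -0.414295, Gamma_tss = -0.139971, Gamma_tst = -0.131559, Gamma_ttt = 0.246589; k4 = (-0.665551, -1.974324, 1.952318, -0.553451)
  Y <- Y + (h/6)(k1 + 2k2 + 2k3 + k4): s = -1.1678, t = -0.8935, ds/dtau = -0.6656, dt/dtau = -1.9744
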